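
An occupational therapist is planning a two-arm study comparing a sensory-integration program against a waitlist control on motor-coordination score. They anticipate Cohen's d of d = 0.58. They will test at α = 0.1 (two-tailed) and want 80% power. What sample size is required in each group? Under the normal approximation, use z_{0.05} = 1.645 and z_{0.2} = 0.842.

For two independent groups with equal n: n = 2·((z_{α/2} + z_β) / d)².
z_{α/2} + z_β = 1.645 + 0.842 = 2.487.
n = 2 × (2.487 / 0.58)² = 2 × 4.288² = 2 × 18.39 = 36.8.
Round up to the next whole participant.

n = 37 per group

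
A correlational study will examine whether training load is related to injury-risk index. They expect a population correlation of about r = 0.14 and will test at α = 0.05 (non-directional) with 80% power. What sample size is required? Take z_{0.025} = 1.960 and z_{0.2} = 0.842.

Fisher's z: C = ½·ln((1+r)/(1−r)) = ½·ln(1.3256) = 0.1409.
n = ((z_{α/2} + z_β)/C)² + 3.
(1.960 + 0.842) / 0.1409 = 2.802 / 0.1409 = 19.886.
n = 19.886² + 3 = 395.47 + 3 = 398.5.
Round up.

n = 399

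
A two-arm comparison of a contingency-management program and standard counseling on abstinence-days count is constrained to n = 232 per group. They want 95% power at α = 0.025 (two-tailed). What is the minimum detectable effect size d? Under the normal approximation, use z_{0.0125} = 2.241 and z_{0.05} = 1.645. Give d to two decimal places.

For two independent groups of n = 232 each: d_min = (z_{α/2} + z_β)·√(2/n).
z-sum = 2.241 + 1.645 = 3.886.
d_min = 3.886 × √(2/232) = 3.886 × 0.0928 = 0.361.

d_min ≈ 0.36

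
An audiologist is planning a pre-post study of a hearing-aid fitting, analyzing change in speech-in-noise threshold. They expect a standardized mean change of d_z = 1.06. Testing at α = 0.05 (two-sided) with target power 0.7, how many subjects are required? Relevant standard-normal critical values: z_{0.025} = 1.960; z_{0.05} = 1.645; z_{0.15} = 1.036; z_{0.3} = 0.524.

For a paired (one-sample on differences) test: n = ((z_{α/2} + z_β) / d)².
z_{α/2} + z_β = 1.960 + 0.524 = 2.484.
n = (2.484 / 1.06)² = 2.343² = 5.49.
Round up.

n = 6 pairs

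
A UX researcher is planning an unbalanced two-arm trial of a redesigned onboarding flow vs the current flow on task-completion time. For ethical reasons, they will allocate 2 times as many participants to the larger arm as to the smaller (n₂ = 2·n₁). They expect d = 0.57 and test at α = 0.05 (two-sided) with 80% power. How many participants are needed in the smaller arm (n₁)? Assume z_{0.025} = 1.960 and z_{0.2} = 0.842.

n₁ = 37

With allocation ratio k = n₂/n₁ = 2, Var(x̄₁−x̄₂) = σ²(1/n₁ + 1/(k·n₁)) = σ²·(k+1)/(k·n₁).
So n₁ = (1 + 1/k)·((z_{α/2} + z_β)/d)² = 1.500 × (2.802/0.57)².
n₁ = 1.500 × 24.16 = 36.2.
Round up: n₁ = 37, giving n₂ = 2 × 37 = 74.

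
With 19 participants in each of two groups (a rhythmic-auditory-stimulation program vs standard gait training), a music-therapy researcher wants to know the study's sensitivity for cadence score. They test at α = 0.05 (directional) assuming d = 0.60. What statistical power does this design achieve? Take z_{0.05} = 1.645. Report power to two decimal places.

power ≈ 0.58

For two equal groups, power = Φ(d·√(n/2) − z_{α}).
d·√(n/2) = 0.60 × √(19/2) = 0.60 × 3.082 = 1.849.
z_β = 1.849 − 1.645 = 0.204.
Power = Φ(0.204) = 0.581.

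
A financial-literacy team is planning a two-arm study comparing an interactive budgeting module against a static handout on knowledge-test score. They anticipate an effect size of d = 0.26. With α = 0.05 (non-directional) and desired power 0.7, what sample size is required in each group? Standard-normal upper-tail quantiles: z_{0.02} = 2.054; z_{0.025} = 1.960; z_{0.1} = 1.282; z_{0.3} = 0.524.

n = 183 per group

For two independent groups with equal n: n = 2·((z_{α/2} + z_β) / d)².
z_{α/2} + z_β = 1.960 + 0.524 = 2.484.
n = 2 × (2.484 / 0.26)² = 2 × 9.554² = 2 × 91.28 = 182.6.
Round up to the next whole participant.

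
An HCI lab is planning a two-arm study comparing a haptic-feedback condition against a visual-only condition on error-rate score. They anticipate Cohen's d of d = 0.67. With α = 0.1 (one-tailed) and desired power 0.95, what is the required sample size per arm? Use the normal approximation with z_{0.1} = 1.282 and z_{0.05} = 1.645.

For two independent groups with equal n: n = 2·((z_{α} + z_β) / d)².
z_{α} + z_β = 1.282 + 1.645 = 2.927.
n = 2 × (2.927 / 0.67)² = 2 × 4.369² = 2 × 19.09 = 38.2.
Round up to the next whole participant.

n = 39 per group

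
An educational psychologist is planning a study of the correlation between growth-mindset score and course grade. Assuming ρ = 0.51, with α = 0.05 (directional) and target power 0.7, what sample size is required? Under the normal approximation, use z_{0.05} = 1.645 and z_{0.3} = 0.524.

Fisher's z: C = ½·ln((1+r)/(1−r)) = ½·ln(3.0816) = 0.5627.
n = ((z_{α} + z_β)/C)² + 3.
(1.645 + 0.524) / 0.5627 = 2.169 / 0.5627 = 3.855.
n = 3.855² + 3 = 14.86 + 3 = 17.9.
Round up.

n = 18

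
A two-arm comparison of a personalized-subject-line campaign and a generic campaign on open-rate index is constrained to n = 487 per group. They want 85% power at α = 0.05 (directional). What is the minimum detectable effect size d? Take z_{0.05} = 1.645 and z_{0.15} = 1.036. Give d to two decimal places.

For two independent groups of n = 487 each: d_min = (z_{α} + z_β)·√(2/n).
z-sum = 1.645 + 1.036 = 2.681.
d_min = 2.681 × √(2/487) = 2.681 × 0.0641 = 0.172.

d_min ≈ 0.17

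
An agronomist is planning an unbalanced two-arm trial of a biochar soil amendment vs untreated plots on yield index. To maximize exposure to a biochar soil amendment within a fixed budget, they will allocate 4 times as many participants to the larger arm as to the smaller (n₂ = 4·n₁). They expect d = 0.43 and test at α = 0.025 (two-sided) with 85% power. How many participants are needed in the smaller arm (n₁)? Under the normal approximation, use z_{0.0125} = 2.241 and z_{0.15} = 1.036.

With allocation ratio k = n₂/n₁ = 4, Var(x̄₁−x̄₂) = σ²(1/n₁ + 1/(k·n₁)) = σ²·(k+1)/(k·n₁).
So n₁ = (1 + 1/k)·((z_{α/2} + z_β)/d)² = 1.250 × (3.277/0.43)².
n₁ = 1.250 × 58.08 = 72.6.
Round up: n₁ = 73, giving n₂ = 4 × 73 = 292.

n₁ = 73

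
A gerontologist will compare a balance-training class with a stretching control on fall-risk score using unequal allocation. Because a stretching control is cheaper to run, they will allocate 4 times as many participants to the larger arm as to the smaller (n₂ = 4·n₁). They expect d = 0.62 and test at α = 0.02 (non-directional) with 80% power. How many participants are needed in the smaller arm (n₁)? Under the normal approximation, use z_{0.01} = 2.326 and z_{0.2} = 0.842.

With allocation ratio k = n₂/n₁ = 4, Var(x̄₁−x̄₂) = σ²(1/n₁ + 1/(k·n₁)) = σ²·(k+1)/(k·n₁).
So n₁ = (1 + 1/k)·((z_{α/2} + z_β)/d)² = 1.250 × (3.168/0.62)².
n₁ = 1.250 × 26.11 = 32.6.
Round up: n₁ = 33, giving n₂ = 4 × 33 = 132.

n₁ = 33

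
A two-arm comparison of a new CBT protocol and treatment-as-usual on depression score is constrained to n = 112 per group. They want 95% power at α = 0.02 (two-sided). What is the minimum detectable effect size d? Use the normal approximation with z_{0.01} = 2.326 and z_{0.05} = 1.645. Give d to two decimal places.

d_min ≈ 0.53

For two independent groups of n = 112 each: d_min = (z_{α/2} + z_β)·√(2/n).
z-sum = 2.326 + 1.645 = 3.971.
d_min = 3.971 × √(2/112) = 3.971 × 0.1336 = 0.531.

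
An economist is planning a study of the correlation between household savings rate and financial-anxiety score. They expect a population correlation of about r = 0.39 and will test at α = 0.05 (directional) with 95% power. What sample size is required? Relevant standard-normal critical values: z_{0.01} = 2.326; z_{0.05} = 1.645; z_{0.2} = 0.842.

n = 67

Fisher's z: C = ½·ln((1+r)/(1−r)) = ½·ln(2.2787) = 0.4118.
n = ((z_{α} + z_β)/C)² + 3.
(1.645 + 1.645) / 0.4118 = 3.290 / 0.4118 = 7.989.
n = 7.989² + 3 = 63.83 + 3 = 66.8.
Round up.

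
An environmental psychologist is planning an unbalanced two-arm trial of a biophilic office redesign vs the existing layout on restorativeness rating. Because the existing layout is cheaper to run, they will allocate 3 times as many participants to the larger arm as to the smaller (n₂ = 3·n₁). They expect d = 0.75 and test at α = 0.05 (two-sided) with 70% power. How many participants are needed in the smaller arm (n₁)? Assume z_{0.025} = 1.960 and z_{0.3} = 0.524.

With allocation ratio k = n₂/n₁ = 3, Var(x̄₁−x̄₂) = σ²(1/n₁ + 1/(k·n₁)) = σ²·(k+1)/(k·n₁).
So n₁ = (1 + 1/k)·((z_{α/2} + z_β)/d)² = 1.333 × (2.484/0.75)².
n₁ = 1.333 × 10.97 = 14.6.
Round up: n₁ = 15, giving n₂ = 3 × 15 = 45.

n₁ = 15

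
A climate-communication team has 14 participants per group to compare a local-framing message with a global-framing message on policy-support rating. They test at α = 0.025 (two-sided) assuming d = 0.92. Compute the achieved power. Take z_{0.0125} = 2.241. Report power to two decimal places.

power ≈ 0.58

For two equal groups, power = Φ(d·√(n/2) − z_{α/2}).
d·√(n/2) = 0.92 × √(14/2) = 0.92 × 2.646 = 2.434.
z_β = 2.434 − 2.241 = 0.193.
Power = Φ(0.193) = 0.577.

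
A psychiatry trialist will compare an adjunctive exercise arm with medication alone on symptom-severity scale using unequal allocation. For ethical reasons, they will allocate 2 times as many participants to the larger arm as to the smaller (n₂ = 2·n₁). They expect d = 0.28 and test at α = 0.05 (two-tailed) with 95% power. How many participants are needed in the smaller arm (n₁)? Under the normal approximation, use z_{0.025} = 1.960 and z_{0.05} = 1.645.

n₁ = 249

With allocation ratio k = n₂/n₁ = 2, Var(x̄₁−x̄₂) = σ²(1/n₁ + 1/(k·n₁)) = σ²·(k+1)/(k·n₁).
So n₁ = (1 + 1/k)·((z_{α/2} + z_β)/d)² = 1.500 × (3.605/0.28)².
n₁ = 1.500 × 165.77 = 248.6.
Round up: n₁ = 249, giving n₂ = 2 × 249 = 498.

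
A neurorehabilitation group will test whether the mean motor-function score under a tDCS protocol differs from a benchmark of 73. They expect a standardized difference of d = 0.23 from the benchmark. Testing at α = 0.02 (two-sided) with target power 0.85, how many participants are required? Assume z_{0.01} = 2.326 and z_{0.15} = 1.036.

For a one-sample test: n = ((z_{α/2} + z_β) / d)².
z_{α/2} + z_β = 2.326 + 1.036 = 3.362.
n = (3.362 / 0.23)² = 14.617² = 213.67.
Round up.

n = 214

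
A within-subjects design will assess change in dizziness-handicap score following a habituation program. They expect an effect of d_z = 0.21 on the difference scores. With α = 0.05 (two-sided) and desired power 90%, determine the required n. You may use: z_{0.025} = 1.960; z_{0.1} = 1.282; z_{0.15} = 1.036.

For a paired (one-sample on differences) test: n = ((z_{α/2} + z_β) / d)².
z_{α/2} + z_β = 1.960 + 1.282 = 3.242.
n = (3.242 / 0.21)² = 15.438² = 238.33.
Round up.

n = 239 pairs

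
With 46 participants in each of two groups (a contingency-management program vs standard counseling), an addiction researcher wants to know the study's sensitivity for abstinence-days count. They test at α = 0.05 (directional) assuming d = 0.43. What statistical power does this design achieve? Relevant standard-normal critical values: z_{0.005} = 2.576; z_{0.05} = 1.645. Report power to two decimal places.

For two equal groups, power = Φ(d·√(n/2) − z_{α}).
d·√(n/2) = 0.43 × √(46/2) = 0.43 × 4.796 = 2.062.
z_β = 2.062 − 1.645 = 0.417.
Power = Φ(0.417) = 0.662.

power ≈ 0.66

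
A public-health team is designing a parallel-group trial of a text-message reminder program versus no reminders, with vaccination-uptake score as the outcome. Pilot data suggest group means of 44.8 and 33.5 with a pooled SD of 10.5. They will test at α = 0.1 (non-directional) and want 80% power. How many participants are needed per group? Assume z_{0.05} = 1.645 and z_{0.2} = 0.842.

Cohen's d = |M₁ − M₂| / SD_pooled = |44.8 − 33.5| / 10.5 = 11.3 / 10.5 = 1.076.
For two independent groups with equal n: n = 2·((z_{α/2} + z_β) / d)².
z_{α/2} + z_β = 1.645 + 0.842 = 2.487.
n = 2 × (2.487 / 1.076)² = 2 × 2.311² = 2 × 5.34 = 10.7.
Round up to the next whole participant.

n = 11 per group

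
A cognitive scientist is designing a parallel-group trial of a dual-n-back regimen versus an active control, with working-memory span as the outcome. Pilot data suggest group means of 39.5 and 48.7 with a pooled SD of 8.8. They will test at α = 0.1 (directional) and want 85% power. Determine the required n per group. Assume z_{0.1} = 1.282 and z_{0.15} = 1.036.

Cohen's d = |M₁ − M₂| / SD_pooled = |39.5 − 48.7| / 8.8 = 9.2 / 8.8 = 1.045.
For two independent groups with equal n: n = 2·((z_{α} + z_β) / d)².
z_{α} + z_β = 1.282 + 1.036 = 2.318.
n = 2 × (2.318 / 1.045)² = 2 × 2.218² = 2 × 4.92 = 9.8.
Round up to the next whole participant.

n = 10 per group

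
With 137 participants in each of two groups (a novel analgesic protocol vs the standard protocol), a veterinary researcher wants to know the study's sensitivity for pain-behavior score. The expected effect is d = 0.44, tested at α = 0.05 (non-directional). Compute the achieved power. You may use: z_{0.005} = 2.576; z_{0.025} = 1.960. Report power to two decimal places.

For two equal groups, power = Φ(d·√(n/2) − z_{α/2}).
d·√(n/2) = 0.44 × √(137/2) = 0.44 × 8.276 = 3.642.
z_β = 3.642 − 1.960 = 1.682.
Power = Φ(1.682) = 0.954.

power ≈ 0.95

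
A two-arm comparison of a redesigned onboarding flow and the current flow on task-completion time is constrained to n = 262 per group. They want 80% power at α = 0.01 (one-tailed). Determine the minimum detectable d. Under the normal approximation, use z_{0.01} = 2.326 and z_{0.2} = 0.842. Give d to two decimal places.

d_min ≈ 0.28

For two independent groups of n = 262 each: d_min = (z_{α} + z_β)·√(2/n).
z-sum = 2.326 + 0.842 = 3.168.
d_min = 3.168 × √(2/262) = 3.168 × 0.0874 = 0.277.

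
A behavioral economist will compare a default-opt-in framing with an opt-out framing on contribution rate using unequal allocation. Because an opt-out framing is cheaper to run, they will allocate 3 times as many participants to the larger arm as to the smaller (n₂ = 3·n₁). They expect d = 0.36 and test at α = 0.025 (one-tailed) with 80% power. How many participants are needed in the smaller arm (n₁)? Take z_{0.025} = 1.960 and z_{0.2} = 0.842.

n₁ = 81

With allocation ratio k = n₂/n₁ = 3, Var(x̄₁−x̄₂) = σ²(1/n₁ + 1/(k·n₁)) = σ²·(k+1)/(k·n₁).
So n₁ = (1 + 1/k)·((z_{α} + z_β)/d)² = 1.333 × (2.802/0.36)².
n₁ = 1.333 × 60.58 = 80.8.
Round up: n₁ = 81, giving n₂ = 3 × 81 = 243.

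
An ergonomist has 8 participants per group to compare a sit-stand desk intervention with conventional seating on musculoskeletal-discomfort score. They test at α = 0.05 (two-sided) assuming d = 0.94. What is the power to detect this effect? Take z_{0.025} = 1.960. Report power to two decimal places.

For two equal groups, power = Φ(d·√(n/2) − z_{α/2}).
d·√(n/2) = 0.94 × √(8/2) = 0.94 × 2.000 = 1.880.
z_β = 1.880 − 1.960 = -0.080.
Power = Φ(-0.080) = 0.468.

power ≈ 0.47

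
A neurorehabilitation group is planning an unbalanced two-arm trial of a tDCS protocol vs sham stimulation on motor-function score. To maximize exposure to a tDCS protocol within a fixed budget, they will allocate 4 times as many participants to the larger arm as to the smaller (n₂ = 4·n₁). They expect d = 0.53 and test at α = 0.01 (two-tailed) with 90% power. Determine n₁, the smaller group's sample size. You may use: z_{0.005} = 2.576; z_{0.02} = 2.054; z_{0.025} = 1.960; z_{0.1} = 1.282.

With allocation ratio k = n₂/n₁ = 4, Var(x̄₁−x̄₂) = σ²(1/n₁ + 1/(k·n₁)) = σ²·(k+1)/(k·n₁).
So n₁ = (1 + 1/k)·((z_{α/2} + z_β)/d)² = 1.250 × (3.858/0.53)².
n₁ = 1.250 × 52.99 = 66.2.
Round up: n₁ = 67, giving n₂ = 4 × 67 = 268.

n₁ = 67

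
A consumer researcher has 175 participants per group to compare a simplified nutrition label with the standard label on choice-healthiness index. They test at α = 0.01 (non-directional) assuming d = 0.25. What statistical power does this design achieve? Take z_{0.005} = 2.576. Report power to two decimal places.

For two equal groups, power = Φ(d·√(n/2) − z_{α/2}).
d·√(n/2) = 0.25 × √(175/2) = 0.25 × 9.354 = 2.339.
z_β = 2.339 − 2.576 = -0.237.
Power = Φ(-0.237) = 0.406.

power ≈ 0.41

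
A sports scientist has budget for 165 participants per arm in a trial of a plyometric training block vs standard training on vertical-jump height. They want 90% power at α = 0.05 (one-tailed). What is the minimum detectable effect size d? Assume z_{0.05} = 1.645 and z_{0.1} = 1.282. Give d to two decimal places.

For two independent groups of n = 165 each: d_min = (z_{α} + z_β)·√(2/n).
z-sum = 1.645 + 1.282 = 2.927.
d_min = 2.927 × √(2/165) = 2.927 × 0.1101 = 0.322.

d_min ≈ 0.32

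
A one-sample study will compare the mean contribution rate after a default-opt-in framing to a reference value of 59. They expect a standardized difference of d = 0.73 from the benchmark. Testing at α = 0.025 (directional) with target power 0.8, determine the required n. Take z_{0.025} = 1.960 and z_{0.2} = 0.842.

For a one-sample test: n = ((z_{α} + z_β) / d)².
z_{α} + z_β = 1.960 + 0.842 = 2.802.
n = (2.802 / 0.73)² = 3.838² = 14.73.
Round up.

n = 15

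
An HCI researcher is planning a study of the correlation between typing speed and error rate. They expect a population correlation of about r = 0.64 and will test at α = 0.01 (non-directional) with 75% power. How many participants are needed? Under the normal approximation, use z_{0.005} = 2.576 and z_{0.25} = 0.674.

n = 22

Fisher's z: C = ½·ln((1+r)/(1−r)) = ½·ln(4.5556) = 0.7582.
n = ((z_{α/2} + z_β)/C)² + 3.
(2.576 + 0.674) / 0.7582 = 3.250 / 0.7582 = 4.286.
n = 4.286² + 3 = 18.37 + 3 = 21.4.
Round up.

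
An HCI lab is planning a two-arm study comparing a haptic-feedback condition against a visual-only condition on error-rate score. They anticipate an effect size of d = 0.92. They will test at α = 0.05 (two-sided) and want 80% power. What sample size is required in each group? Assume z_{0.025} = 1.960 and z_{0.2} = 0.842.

n = 19 per group

For two independent groups with equal n: n = 2·((z_{α/2} + z_β) / d)².
z_{α/2} + z_β = 1.960 + 0.842 = 2.802.
n = 2 × (2.802 / 0.92)² = 2 × 3.046² = 2 × 9.28 = 18.6.
Round up to the next whole participant.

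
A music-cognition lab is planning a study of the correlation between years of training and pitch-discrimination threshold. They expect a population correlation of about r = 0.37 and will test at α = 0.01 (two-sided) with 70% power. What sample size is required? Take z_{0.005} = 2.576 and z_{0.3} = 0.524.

Fisher's z: C = ½·ln((1+r)/(1−r)) = ½·ln(2.1746) = 0.3884.
n = ((z_{α/2} + z_β)/C)² + 3.
(2.576 + 0.524) / 0.3884 = 3.100 / 0.3884 = 7.981.
n = 7.981² + 3 = 63.70 + 3 = 66.7.
Round up.

n = 67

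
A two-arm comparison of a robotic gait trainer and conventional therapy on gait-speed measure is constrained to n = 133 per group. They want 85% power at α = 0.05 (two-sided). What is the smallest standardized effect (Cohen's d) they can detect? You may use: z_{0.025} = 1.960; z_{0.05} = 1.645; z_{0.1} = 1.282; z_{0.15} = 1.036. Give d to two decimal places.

d_min ≈ 0.37

For two independent groups of n = 133 each: d_min = (z_{α/2} + z_β)·√(2/n).
z-sum = 1.960 + 1.036 = 2.996.
d_min = 2.996 × √(2/133) = 2.996 × 0.1226 = 0.367.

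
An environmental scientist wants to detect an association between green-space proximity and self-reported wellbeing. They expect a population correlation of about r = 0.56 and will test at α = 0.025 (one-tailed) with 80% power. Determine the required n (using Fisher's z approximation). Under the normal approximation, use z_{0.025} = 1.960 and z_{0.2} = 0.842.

n = 23

Fisher's z: C = ½·ln((1+r)/(1−r)) = ½·ln(3.5455) = 0.6328.
n = ((z_{α} + z_β)/C)² + 3.
(1.960 + 0.842) / 0.6328 = 2.802 / 0.6328 = 4.428.
n = 4.428² + 3 = 19.61 + 3 = 22.6.
Round up.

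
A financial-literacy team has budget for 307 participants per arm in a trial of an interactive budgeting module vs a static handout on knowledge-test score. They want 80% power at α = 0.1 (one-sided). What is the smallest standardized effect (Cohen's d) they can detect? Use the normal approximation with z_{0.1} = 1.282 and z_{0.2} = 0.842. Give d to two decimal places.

For two independent groups of n = 307 each: d_min = (z_{α} + z_β)·√(2/n).
z-sum = 1.282 + 0.842 = 2.124.
d_min = 2.124 × √(2/307) = 2.124 × 0.0807 = 0.171.

d_min ≈ 0.17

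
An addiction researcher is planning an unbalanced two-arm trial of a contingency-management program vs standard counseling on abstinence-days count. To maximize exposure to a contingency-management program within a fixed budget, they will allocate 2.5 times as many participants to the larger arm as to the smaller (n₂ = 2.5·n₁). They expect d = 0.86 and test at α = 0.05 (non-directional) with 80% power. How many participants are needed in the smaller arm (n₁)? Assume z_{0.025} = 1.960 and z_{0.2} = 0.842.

n₁ = 15

With allocation ratio k = n₂/n₁ = 2.5, Var(x̄₁−x̄₂) = σ²(1/n₁ + 1/(k·n₁)) = σ²·(k+1)/(k·n₁).
So n₁ = (1 + 1/k)·((z_{α/2} + z_β)/d)² = 1.400 × (2.802/0.86)².
n₁ = 1.400 × 10.62 = 14.9.
Round up: n₁ = 15, giving n₂ = ⌈2.5 × 15⌉ = ⌈37.5⌉ = 38.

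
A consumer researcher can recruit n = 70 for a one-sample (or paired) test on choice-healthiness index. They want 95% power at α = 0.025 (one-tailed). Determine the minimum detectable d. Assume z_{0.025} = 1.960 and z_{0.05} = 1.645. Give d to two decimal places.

d_min ≈ 0.43

For a single sample (or paired design) of n = 70: d_min = (z_{α} + z_β)/√n.
z-sum = 1.960 + 1.645 = 3.605.
d_min = 3.605 / √70 = 3.605 / 8.367 = 0.431.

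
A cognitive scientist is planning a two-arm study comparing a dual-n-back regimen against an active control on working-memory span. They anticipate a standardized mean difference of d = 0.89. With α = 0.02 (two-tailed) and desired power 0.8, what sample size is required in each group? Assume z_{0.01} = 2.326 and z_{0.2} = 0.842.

n = 26 per group

For two independent groups with equal n: n = 2·((z_{α/2} + z_β) / d)².
z_{α/2} + z_β = 2.326 + 0.842 = 3.168.
n = 2 × (3.168 / 0.89)² = 2 × 3.560² = 2 × 12.67 = 25.3.
Round up to the next whole participant.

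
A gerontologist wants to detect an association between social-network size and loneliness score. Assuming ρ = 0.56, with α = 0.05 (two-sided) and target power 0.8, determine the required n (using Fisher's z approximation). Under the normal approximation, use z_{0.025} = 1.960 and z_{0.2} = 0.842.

Fisher's z: C = ½·ln((1+r)/(1−r)) = ½·ln(3.5455) = 0.6328.
n = ((z_{α/2} + z_β)/C)² + 3.
(1.960 + 0.842) / 0.6328 = 2.802 / 0.6328 = 4.428.
n = 4.428² + 3 = 19.61 + 3 = 22.6.
Round up.

n = 23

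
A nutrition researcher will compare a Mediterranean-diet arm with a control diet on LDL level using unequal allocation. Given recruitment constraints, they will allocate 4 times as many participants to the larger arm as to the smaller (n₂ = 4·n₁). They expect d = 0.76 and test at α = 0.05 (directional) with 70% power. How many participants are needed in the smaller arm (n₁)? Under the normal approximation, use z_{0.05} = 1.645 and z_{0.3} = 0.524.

n₁ = 11

With allocation ratio k = n₂/n₁ = 4, Var(x̄₁−x̄₂) = σ²(1/n₁ + 1/(k·n₁)) = σ²·(k+1)/(k·n₁).
So n₁ = (1 + 1/k)·((z_{α} + z_β)/d)² = 1.250 × (2.169/0.76)².
n₁ = 1.250 × 8.15 = 10.2.
Round up: n₁ = 11, giving n₂ = 4 × 11 = 44.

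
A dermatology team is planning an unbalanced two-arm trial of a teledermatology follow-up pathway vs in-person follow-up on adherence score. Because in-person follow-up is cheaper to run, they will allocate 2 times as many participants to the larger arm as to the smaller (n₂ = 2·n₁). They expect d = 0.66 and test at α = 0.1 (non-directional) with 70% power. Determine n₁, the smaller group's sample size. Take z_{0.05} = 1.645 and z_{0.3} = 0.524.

With allocation ratio k = n₂/n₁ = 2, Var(x̄₁−x̄₂) = σ²(1/n₁ + 1/(k·n₁)) = σ²·(k+1)/(k·n₁).
So n₁ = (1 + 1/k)·((z_{α/2} + z_β)/d)² = 1.500 × (2.169/0.66)².
n₁ = 1.500 × 10.80 = 16.2.
Round up: n₁ = 17, giving n₂ = 2 × 17 = 34.

n₁ = 17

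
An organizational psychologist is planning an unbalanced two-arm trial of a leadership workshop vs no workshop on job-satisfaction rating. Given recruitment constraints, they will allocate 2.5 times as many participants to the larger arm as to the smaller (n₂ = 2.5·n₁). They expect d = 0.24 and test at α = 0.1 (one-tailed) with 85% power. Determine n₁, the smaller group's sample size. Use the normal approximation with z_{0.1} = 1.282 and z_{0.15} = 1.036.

With allocation ratio k = n₂/n₁ = 2.5, Var(x̄₁−x̄₂) = σ²(1/n₁ + 1/(k·n₁)) = σ²·(k+1)/(k·n₁).
So n₁ = (1 + 1/k)·((z_{α} + z_β)/d)² = 1.400 × (2.318/0.24)².
n₁ = 1.400 × 93.28 = 130.6.
Round up: n₁ = 131, giving n₂ = ⌈2.5 × 131⌉ = ⌈327.5⌉ = 328.

n₁ = 131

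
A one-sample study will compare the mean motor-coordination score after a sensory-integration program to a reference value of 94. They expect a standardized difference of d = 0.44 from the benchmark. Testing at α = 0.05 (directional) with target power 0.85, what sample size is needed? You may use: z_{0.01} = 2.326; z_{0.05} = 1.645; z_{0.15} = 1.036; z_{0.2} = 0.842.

For a one-sample test: n = ((z_{α} + z_β) / d)².
z_{α} + z_β = 1.645 + 1.036 = 2.681.
n = (2.681 / 0.44)² = 6.093² = 37.13.
Round up.

n = 38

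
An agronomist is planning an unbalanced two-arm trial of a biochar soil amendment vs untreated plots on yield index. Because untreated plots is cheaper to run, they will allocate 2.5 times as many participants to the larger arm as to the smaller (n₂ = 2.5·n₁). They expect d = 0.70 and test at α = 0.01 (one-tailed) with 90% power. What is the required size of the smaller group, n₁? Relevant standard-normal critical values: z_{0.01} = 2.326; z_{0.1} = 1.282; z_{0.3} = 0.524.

n₁ = 38

With allocation ratio k = n₂/n₁ = 2.5, Var(x̄₁−x̄₂) = σ²(1/n₁ + 1/(k·n₁)) = σ²·(k+1)/(k·n₁).
So n₁ = (1 + 1/k)·((z_{α} + z_β)/d)² = 1.400 × (3.608/0.70)².
n₁ = 1.400 × 26.57 = 37.2.
Round up: n₁ = 38, giving n₂ = 2.5 × 38 = 95.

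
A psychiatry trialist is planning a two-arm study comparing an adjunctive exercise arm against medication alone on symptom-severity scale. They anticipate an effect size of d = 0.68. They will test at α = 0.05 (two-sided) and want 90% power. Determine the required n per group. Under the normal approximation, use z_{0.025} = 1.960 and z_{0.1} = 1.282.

For two independent groups with equal n: n = 2·((z_{α/2} + z_β) / d)².
z_{α/2} + z_β = 1.960 + 1.282 = 3.242.
n = 2 × (3.242 / 0.68)² = 2 × 4.768² = 2 × 22.73 = 45.5.
Round up to the next whole participant.

n = 46 per group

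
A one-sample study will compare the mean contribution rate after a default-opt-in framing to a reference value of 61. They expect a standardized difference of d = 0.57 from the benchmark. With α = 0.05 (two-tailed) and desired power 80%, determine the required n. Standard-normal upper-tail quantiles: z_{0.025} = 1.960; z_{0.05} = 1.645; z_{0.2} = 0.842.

For a one-sample test: n = ((z_{α/2} + z_β) / d)².
z_{α/2} + z_β = 1.960 + 0.842 = 2.802.
n = (2.802 / 0.57)² = 4.916² = 24.16.
Round up.

n = 25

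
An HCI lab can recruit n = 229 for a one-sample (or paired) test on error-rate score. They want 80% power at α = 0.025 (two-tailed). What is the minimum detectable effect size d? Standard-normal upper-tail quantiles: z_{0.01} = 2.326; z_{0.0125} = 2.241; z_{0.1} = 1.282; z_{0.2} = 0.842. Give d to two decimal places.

d_min ≈ 0.20

For a single sample (or paired design) of n = 229: d_min = (z_{α/2} + z_β)/√n.
z-sum = 2.241 + 0.842 = 3.083.
d_min = 3.083 / √229 = 3.083 / 15.133 = 0.204.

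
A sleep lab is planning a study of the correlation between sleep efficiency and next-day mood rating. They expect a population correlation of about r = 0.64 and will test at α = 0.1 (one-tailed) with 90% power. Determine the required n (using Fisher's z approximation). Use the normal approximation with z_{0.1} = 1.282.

Fisher's z: C = ½·ln((1+r)/(1−r)) = ½·ln(4.5556) = 0.7582.
n = ((z_{α} + z_β)/C)² + 3.
(1.282 + 1.282) / 0.7582 = 2.564 / 0.7582 = 3.382.
n = 3.382² + 3 = 11.44 + 3 = 14.4.
Round up.

n = 15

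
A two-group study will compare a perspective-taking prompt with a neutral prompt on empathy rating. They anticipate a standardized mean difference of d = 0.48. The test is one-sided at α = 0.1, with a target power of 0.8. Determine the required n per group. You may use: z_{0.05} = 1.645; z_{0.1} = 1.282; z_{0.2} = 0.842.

For two independent groups with equal n: n = 2·((z_{α} + z_β) / d)².
z_{α} + z_β = 1.282 + 0.842 = 2.124.
n = 2 × (2.124 / 0.48)² = 2 × 4.425² = 2 × 19.58 = 39.2.
Round up to the next whole participant.

n = 40 per group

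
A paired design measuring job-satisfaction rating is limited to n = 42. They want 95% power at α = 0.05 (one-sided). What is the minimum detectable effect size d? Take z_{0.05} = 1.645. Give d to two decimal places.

For a single sample (or paired design) of n = 42: d_min = (z_{α} + z_β)/√n.
z-sum = 1.645 + 1.645 = 3.290.
d_min = 3.290 / √42 = 3.290 / 6.481 = 0.508.

d_min ≈ 0.51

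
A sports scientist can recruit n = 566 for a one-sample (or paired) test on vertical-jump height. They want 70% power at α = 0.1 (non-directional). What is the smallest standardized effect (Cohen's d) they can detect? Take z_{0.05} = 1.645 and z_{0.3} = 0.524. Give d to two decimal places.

d_min ≈ 0.09

For a single sample (or paired design) of n = 566: d_min = (z_{α/2} + z_β)/√n.
z-sum = 1.645 + 0.524 = 2.169.
d_min = 2.169 / √566 = 2.169 / 23.791 = 0.091.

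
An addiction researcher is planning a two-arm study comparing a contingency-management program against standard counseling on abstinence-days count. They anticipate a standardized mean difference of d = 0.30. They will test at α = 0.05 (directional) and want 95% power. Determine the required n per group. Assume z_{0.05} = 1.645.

For two independent groups with equal n: n = 2·((z_{α} + z_β) / d)².
z_{α} + z_β = 1.645 + 1.645 = 3.290.
n = 2 × (3.290 / 0.30)² = 2 × 10.967² = 2 × 120.27 = 240.5.
Round up to the next whole participant.

n = 241 per group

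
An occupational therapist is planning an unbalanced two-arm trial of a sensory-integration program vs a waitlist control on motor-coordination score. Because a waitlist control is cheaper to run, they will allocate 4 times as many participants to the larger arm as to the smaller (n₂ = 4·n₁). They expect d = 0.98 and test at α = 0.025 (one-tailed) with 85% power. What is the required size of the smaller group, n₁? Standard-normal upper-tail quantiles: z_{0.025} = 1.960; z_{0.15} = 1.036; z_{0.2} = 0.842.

n₁ = 12

With allocation ratio k = n₂/n₁ = 4, Var(x̄₁−x̄₂) = σ²(1/n₁ + 1/(k·n₁)) = σ²·(k+1)/(k·n₁).
So n₁ = (1 + 1/k)·((z_{α} + z_β)/d)² = 1.250 × (2.996/0.98)².
n₁ = 1.250 × 9.35 = 11.7.
Round up: n₁ = 12, giving n₂ = 4 × 12 = 48.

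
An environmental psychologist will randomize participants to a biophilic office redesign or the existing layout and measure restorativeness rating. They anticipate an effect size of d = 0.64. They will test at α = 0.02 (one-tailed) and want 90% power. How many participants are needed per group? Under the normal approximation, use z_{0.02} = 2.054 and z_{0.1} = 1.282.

For two independent groups with equal n: n = 2·((z_{α} + z_β) / d)².
z_{α} + z_β = 2.054 + 1.282 = 3.336.
n = 2 × (3.336 / 0.64)² = 2 × 5.212² = 2 × 27.17 = 54.3.
Round up to the next whole participant.

n = 55 per group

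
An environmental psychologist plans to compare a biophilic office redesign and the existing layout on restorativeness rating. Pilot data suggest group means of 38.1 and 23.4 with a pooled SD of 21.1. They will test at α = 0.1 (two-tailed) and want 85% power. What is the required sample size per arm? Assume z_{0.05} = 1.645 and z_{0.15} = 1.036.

Cohen's d = |M₁ − M₂| / SD_pooled = |38.1 − 23.4| / 21.1 = 14.7 / 21.1 = 0.697.
For two independent groups with equal n: n = 2·((z_{α/2} + z_β) / d)².
z_{α/2} + z_β = 1.645 + 1.036 = 2.681.
n = 2 × (2.681 / 0.697)² = 2 × 3.846² = 2 × 14.80 = 29.6.
Round up to the next whole participant.

n = 30 per group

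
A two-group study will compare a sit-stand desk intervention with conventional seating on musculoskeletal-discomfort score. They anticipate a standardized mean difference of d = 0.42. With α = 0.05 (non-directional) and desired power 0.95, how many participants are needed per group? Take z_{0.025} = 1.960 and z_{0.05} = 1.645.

n = 148 per group

For two independent groups with equal n: n = 2·((z_{α/2} + z_β) / d)².
z_{α/2} + z_β = 1.960 + 1.645 = 3.605.
n = 2 × (3.605 / 0.42)² = 2 × 8.583² = 2 × 73.67 = 147.3.
Round up to the next whole participant.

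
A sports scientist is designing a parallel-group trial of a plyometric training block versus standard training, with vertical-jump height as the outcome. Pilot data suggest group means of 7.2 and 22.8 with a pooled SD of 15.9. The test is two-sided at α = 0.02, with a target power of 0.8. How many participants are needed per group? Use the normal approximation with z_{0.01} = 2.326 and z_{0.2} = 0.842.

n = 21 per group

Cohen's d = |M₁ − M₂| / SD_pooled = |7.2 − 22.8| / 15.9 = 15.6 / 15.9 = 0.981.
For two independent groups with equal n: n = 2·((z_{α/2} + z_β) / d)².
z_{α/2} + z_β = 2.326 + 0.842 = 3.168.
n = 2 × (3.168 / 0.981)² = 2 × 3.229² = 2 × 10.43 = 20.9.
Round up to the next whole participant.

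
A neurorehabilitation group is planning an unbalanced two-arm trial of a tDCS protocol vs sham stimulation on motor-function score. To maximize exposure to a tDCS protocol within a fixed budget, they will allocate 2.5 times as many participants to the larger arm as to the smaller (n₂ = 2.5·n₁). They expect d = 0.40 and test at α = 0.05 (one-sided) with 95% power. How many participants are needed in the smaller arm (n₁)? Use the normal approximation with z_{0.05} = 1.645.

With allocation ratio k = n₂/n₁ = 2.5, Var(x̄₁−x̄₂) = σ²(1/n₁ + 1/(k·n₁)) = σ²·(k+1)/(k·n₁).
So n₁ = (1 + 1/k)·((z_{α} + z_β)/d)² = 1.400 × (3.290/0.40)².
n₁ = 1.400 × 67.65 = 94.7.
Round up: n₁ = 95, giving n₂ = ⌈2.5 × 95⌉ = ⌈237.5⌉ = 238.

n₁ = 95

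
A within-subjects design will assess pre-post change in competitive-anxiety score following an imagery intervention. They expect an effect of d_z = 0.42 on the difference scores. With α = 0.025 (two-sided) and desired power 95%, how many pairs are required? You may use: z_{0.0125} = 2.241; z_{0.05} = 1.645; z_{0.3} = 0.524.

n = 86 pairs

For a paired (one-sample on differences) test: n = ((z_{α/2} + z_β) / d)².
z_{α/2} + z_β = 2.241 + 1.645 = 3.886.
n = (3.886 / 0.42)² = 9.252² = 85.61.
Round up.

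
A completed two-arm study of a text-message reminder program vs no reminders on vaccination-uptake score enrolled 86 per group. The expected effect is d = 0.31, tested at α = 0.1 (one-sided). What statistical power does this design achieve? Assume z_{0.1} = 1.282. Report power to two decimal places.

For two equal groups, power = Φ(d·√(n/2) − z_{α}).
d·√(n/2) = 0.31 × √(86/2) = 0.31 × 6.557 = 2.033.
z_β = 2.033 − 1.282 = 0.751.
Power = Φ(0.751) = 0.774.

power ≈ 0.77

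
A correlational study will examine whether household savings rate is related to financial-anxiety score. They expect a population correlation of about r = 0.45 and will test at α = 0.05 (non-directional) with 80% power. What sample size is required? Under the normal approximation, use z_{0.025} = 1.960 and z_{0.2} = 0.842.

Fisher's z: C = ½·ln((1+r)/(1−r)) = ½·ln(2.6364) = 0.4847.
n = ((z_{α/2} + z_β)/C)² + 3.
(1.960 + 0.842) / 0.4847 = 2.802 / 0.4847 = 5.781.
n = 5.781² + 3 = 33.42 + 3 = 36.4.
Round up.

n = 37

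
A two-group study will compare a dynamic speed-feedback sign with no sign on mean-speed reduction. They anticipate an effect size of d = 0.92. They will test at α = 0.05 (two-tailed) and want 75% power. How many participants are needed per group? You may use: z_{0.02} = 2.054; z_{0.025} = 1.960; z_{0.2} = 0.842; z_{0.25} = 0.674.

For two independent groups with equal n: n = 2·((z_{α/2} + z_β) / d)².
z_{α/2} + z_β = 1.960 + 0.674 = 2.634.
n = 2 × (2.634 / 0.92)² = 2 × 2.863² = 2 × 8.20 = 16.4.
Round up to the next whole participant.

n = 17 per group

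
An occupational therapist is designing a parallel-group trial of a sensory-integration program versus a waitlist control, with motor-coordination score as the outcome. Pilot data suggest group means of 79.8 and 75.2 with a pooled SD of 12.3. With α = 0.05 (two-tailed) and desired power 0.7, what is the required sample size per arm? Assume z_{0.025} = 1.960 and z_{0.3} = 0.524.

n = 89 per group

Cohen's d = |M₁ − M₂| / SD_pooled = |79.8 − 75.2| / 12.3 = 4.6 / 12.3 = 0.374.
For two independent groups with equal n: n = 2·((z_{α/2} + z_β) / d)².
z_{α/2} + z_β = 1.960 + 0.524 = 2.484.
n = 2 × (2.484 / 0.374)² = 2 × 6.642² = 2 × 44.11 = 88.2.
Round up to the next whole participant.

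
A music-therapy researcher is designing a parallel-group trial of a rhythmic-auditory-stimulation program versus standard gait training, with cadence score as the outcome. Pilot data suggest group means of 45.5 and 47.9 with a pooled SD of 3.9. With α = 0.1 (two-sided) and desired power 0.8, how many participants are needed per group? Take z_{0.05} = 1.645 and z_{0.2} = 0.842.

Cohen's d = |M₁ − M₂| / SD_pooled = |45.5 − 47.9| / 3.9 = 2.4 / 3.9 = 0.615.
For two independent groups with equal n: n = 2·((z_{α/2} + z_β) / d)².
z_{α/2} + z_β = 1.645 + 0.842 = 2.487.
n = 2 × (2.487 / 0.615)² = 2 × 4.044² = 2 × 16.35 = 32.7.
Round up to the next whole participant.

n = 33 per group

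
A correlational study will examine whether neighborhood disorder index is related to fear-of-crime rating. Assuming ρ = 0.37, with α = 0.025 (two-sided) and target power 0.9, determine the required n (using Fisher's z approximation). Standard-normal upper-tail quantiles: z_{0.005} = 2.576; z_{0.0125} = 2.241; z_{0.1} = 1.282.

Fisher's z: C = ½·ln((1+r)/(1−r)) = ½·ln(2.1746) = 0.3884.
n = ((z_{α/2} + z_β)/C)² + 3.
(2.241 + 1.282) / 0.3884 = 3.523 / 0.3884 = 9.071.
n = 9.071² + 3 = 82.27 + 3 = 85.3.
Round up.

n = 86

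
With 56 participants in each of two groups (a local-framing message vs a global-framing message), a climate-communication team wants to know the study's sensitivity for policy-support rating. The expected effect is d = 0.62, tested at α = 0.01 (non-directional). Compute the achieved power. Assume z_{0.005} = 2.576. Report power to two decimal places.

For two equal groups, power = Φ(d·√(n/2) − z_{α/2}).
d·√(n/2) = 0.62 × √(56/2) = 0.62 × 5.292 = 3.281.
z_β = 3.281 − 2.576 = 0.705.
Power = Φ(0.705) = 0.760.

power ≈ 0.76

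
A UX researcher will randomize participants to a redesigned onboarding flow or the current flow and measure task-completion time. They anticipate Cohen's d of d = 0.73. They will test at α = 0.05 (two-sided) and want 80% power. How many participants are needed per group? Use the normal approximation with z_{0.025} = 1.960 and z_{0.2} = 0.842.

For two independent groups with equal n: n = 2·((z_{α/2} + z_β) / d)².
z_{α/2} + z_β = 1.960 + 0.842 = 2.802.
n = 2 × (2.802 / 0.73)² = 2 × 3.838² = 2 × 14.73 = 29.5.
Round up to the next whole participant.

n = 30 per group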